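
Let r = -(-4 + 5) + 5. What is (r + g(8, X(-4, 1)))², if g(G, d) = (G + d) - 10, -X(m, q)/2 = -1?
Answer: 16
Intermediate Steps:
X(m, q) = 2 (X(m, q) = -2*(-1) = 2)
g(G, d) = -10 + G + d
r = 4 (r = -1*1 + 5 = -1 + 5 = 4)
(r + g(8, X(-4, 1)))² = (4 + (-10 + 8 + 2))² = (4 + 0)² = 4² = 16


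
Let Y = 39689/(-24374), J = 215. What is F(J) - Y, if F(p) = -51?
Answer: -1203385/24374 ≈ -49.372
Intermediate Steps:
Y = -39689/24374 (Y = 39689*(-1/24374) = -39689/24374 ≈ -1.6283)
F(J) - Y = -51 - 1*(-39689/24374) = -51 + 39689/24374 = -1203385/24374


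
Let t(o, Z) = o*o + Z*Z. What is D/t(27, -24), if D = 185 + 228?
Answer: 413/1305 ≈ 0.31647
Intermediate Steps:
t(o, Z) = Z² + o² (t(o, Z) = o² + Z² = Z² + o²)
D = 413
D/t(27, -24) = 413/((-24)² + 27²) = 413/(576 + 729) = 413/1305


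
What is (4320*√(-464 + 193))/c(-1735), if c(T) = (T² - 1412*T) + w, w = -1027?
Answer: 2160*I*√271/2729509 ≈ 0.013027*I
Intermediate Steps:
c(T) = -1027 + T² - 1412*T (c(T) = (T² - 1412*T) - 1027 = -1027 + T² - 1412*T)
(4320*√(-464 + 193))/c(-1735) = (4320*√(-464 + 193))/(-1027 + (-1735)² - 1412*(-1735)) = (4320*√(-271))/(-1027 + 3010225 + 2449820) = (4320*(I*√271))/5459018 = (4320*I*√271)*(1/5459018) = 2160*I*√271/2729509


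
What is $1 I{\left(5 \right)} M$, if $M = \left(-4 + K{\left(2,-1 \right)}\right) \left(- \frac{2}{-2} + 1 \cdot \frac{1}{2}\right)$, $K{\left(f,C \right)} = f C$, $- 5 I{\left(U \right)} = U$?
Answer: $9$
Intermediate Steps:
$I{\left(U \right)} = - \frac{U}{5}$
$K{\left(f,C \right)} = C f$
$M = -9$ ($M = \left(-4 - 2\right) \left(- \frac{2}{-2} + 1 \cdot \frac{1}{2}\right) = \left(-4 - 2\right) \left(\left(-2\right) \left(- \frac{1}{2}\right) + 1 \cdot \frac{1}{2}\right) = - 6 \left(1 + \frac{1}{2}\right) = \left(-6\right) \frac{3}{2} = -9$)
$1 I{\left(5 \right)} M = 1 \left(\left(- \frac{1}{5}\right) 5\right) \left(-9\right) = 1 \left(-1\right) \left(-9\right) = \left(-1\right) \left(-9\right) = 9$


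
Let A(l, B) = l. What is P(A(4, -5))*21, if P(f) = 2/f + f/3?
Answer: 77/2 ≈ 38.500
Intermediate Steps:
P(f) = 2/f + f/3 (P(f) = 2/f + f*(1/3) = 2/f + f/3)
P(A(4, -5))*21 = (2/4 + (1/3)*4)*21 = (2*(1/4) + 4/3)*21 = (1/2 + 4/3)*21 = (11/6)*21 = 77/2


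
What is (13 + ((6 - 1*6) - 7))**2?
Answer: 36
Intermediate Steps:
(13 + ((6 - 1*6) - 7))**2 = (13 + ((6 - 6) - 7))**2 = (13 + (0 - 7))**2 = (13 - 7)**2 = 6**2 = 36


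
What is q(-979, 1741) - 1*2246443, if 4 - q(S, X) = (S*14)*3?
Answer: -2205321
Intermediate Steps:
q(S, X) = 4 - 42*S (q(S, X) = 4 - S*14*3 = 4 - 14*S*3 = 4 - 42*S)
q(-979, 1741) - 1*2246443 = (4 - 42*(-979)) - 1*2246443 = (4 + 41118) - 2246443 = 41122 - 2246443 = -2205321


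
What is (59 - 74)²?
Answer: 225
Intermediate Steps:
(59 - 74)² = (-15)² = 225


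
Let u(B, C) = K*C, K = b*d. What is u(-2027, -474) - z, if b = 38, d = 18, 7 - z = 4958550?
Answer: 4634327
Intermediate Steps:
z = -4958543 (z = 7 - 1*4958550 = 7 - 4958550 = -4958543)
K = 684 (K = 38*18 = 684)
u(B, C) = 684*C
u(-2027, -474) - z = 684*(-474) - 1*(-4958543) = -324216 + 4958543 = 4634327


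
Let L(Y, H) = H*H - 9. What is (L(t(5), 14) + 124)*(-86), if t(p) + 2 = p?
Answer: -26746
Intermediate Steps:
t(p) = -2 + p
L(Y, H) = -9 + H**2 (L(Y, H) = H**2 - 9 = -9 + H**2)
(L(t(5), 14) + 124)*(-86) = ((-9 + 14**2) + 124)*(-86) = ((-9 + 196) + 124)*(-86) = (187 + 124)*(-86) = 311*(-86) = -26746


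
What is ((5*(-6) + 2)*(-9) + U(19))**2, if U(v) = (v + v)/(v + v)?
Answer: 64009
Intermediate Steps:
U(v) = 1 (U(v) = (2*v)/((2*v)) = (2*v)*(1/(2*v)) = 1)
((5*(-6) + 2)*(-9) + U(19))**2 = ((5*(-6) + 2)*(-9) + 1)**2 = ((-30 + 2)*(-9) + 1)**2 = (-28*(-9) + 1)**2 = (252 + 1)**2 = 253**2 = 64009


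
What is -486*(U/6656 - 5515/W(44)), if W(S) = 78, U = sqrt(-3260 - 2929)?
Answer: 446715/13 - 243*I*sqrt(6189)/3328 ≈ 34363.0 - 5.7442*I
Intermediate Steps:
U = I*sqrt(6189) (U = sqrt(-6189) = I*sqrt(6189) ≈ 78.67*I)
-486*(U/6656 - 5515/W(44)) = -486*((I*sqrt(6189))/6656 - 5515/78) = -486*((I*sqrt(6189))*(1/6656) - 5515*1/78) = -486*(I*sqrt(6189)/6656 - 5515/78) = -486*(-5515/78 + I*sqrt(6189)/6656) = 446715/13 - 243*I*sqrt(6189)/3328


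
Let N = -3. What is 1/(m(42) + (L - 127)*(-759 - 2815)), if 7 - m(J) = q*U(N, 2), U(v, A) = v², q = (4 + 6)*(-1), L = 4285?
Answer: -1/14860595 ≈ -6.7292e-8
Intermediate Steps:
q = -10 (q = 10*(-1) = -10)
m(J) = 97 (m(J) = 7 - (-10)*(-3)² = 7 - (-10)*9 = 7 - 1*(-90) = 7 + 90 = 97)
1/(m(42) + (L - 127)*(-759 - 2815)) = 1/(97 + (4285 - 127)*(-759 - 2815)) = 1/(97 + 4158*(-3574)) = 1/(97 - 14860692) = 1/(-14860595) = -1/14860595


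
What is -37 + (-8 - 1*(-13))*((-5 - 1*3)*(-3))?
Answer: 83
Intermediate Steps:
-37 + (-8 - 1*(-13))*((-5 - 1*3)*(-3)) = -37 + (-8 + 13)*((-5 - 3)*(-3)) = -37 + 5*(-8*(-3)) = -37 + 5*24 = -37 + 120 = 83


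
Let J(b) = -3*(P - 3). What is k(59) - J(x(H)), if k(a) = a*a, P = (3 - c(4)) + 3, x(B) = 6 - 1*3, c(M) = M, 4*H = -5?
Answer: 3478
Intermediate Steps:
H = -5/4 (H = (¼)*(-5) = -5/4 ≈ -1.2500)
x(B) = 3 (x(B) = 6 - 3 = 3)
P = 2 (P = (3 - 1*4) + 3 = (3 - 4) + 3 = -1 + 3 = 2)
k(a) = a²
J(b) = 3 (J(b) = -3*(2 - 3) = -3*(-1) = 3)
k(59) - J(x(H)) = 59² - 1*3 = 3481 - 3 = 3478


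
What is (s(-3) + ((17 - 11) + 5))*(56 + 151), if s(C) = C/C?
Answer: 2484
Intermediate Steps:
s(C) = 1
(s(-3) + ((17 - 11) + 5))*(56 + 151) = (1 + ((17 - 11) + 5))*(56 + 151) = (1 + (6 + 5))*207 = (1 + 11)*207 = 12*207 = 2484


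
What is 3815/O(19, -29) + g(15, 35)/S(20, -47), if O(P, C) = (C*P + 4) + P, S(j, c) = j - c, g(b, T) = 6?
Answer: -252437/35376 ≈ -7.1358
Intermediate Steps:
O(P, C) = 4 + P + C*P (O(P, C) = (4 + C*P) + P = 4 + P + C*P)
3815/O(19, -29) + g(15, 35)/S(20, -47) = 3815/(4 + 19 - 29*19) + 6/(20 - 1*(-47)) = 3815/(4 + 19 - 551) + 6/(20 + 47) = 3815/(-528) + 6/67 = 3815*(-1/528) + 6*(1/67) = -3815/528 + 6/67 = -252437/35376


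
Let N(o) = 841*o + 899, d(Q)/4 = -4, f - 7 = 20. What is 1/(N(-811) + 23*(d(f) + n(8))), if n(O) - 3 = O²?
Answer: -1/679979 ≈ -1.4706e-6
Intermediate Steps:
f = 27 (f = 7 + 20 = 27)
d(Q) = -16 (d(Q) = 4*(-4) = -16)
N(o) = 899 + 841*o
n(O) = 3 + O²
1/(N(-811) + 23*(d(f) + n(8))) = 1/((899 + 841*(-811)) + 23*(-16 + (3 + 8²))) = 1/((899 - 682051) + 23*(-16 + (3 + 64))) = 1/(-681152 + 23*(-16 + 67)) = 1/(-681152 + 23*51) = 1/(-681152 + 1173) = 1/(-679979) = -1/679979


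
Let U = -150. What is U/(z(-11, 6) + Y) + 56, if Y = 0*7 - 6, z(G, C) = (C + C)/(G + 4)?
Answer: 679/9 ≈ 75.444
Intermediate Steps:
z(G, C) = 2*C/(4 + G) (z(G, C) = (2*C)/(4 + G) = 2*C/(4 + G))
Y = -6 (Y = 0 - 6 = -6)
U/(z(-11, 6) + Y) + 56 = -150/(2*6/(4 - 11) - 6) + 56 = -150/(2*6/(-7) - 6) + 56 = -150/(2*6*(-1/7) - 6) + 56 = -150/(-12/7 - 6) + 56 = -150/(-54/7) + 56 = -7/54*(-150) + 56 = 175/9 + 56 = 679/9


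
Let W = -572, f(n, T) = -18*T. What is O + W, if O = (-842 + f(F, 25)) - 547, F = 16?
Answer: -2411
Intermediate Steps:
O = -1839 (O = (-842 - 18*25) - 547 = (-842 - 450) - 547 = -1292 - 547 = -1839)
O + W = -1839 - 572 = -2411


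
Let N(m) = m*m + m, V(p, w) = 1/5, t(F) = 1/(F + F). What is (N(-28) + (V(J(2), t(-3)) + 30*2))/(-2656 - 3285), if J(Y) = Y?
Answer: -4081/29705 ≈ -0.13738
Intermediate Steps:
t(F) = 1/(2*F)
V(p, w) = ⅕
N(m) = m + m² (N(m) = m² + m = m + m²)
(N(-28) + (V(J(2), t(-3)) + 30*2))/(-2656 - 3285) = (-28*(1 - 28) + (⅕ + 30*2))/(-2656 - 3285) = (-28*(-27) + (⅕ + 60))/(-5941) = (756 + 301/5)*(-1/5941) = (4081/5)*(-1/5941) = -4081/29705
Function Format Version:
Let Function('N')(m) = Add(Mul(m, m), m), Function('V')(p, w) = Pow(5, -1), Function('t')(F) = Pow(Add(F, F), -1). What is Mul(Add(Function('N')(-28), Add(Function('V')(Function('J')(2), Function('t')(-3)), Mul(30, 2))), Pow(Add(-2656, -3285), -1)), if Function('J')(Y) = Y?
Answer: Rational(-4081, 29705) ≈ -0.13738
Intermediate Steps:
Function('t')(F) = Mul(Rational(1, 2), Pow(F, -1)) (Function('t')(F) = Pow(Mul(2, F), -1) = Mul(Rational(1, 2), Pow(F, -1)))
Function('V')(p, w) = Rational(1, 5)
Function('N')(m) = Add(m, Pow(m, 2)) (Function('N')(m) = Add(Pow(m, 2), m) = Add(m, Pow(m, 2)))
Mul(Add(Function('N')(-28), Add(Function('V')(Function('J')(2), Function('t')(-3)), Mul(30, 2))), Pow(Add(-2656, -3285), -1)) = Mul(Add(Mul(-28, Add(1, -28)), Add(Rational(1, 5), Mul(30, 2))), Pow(Add(-2656, -3285), -1)) = Mul(Add(Mul(-28, -27), Add(Rational(1, 5), 60)), Pow(-5941, -1)) = Mul(Add(756, Rational(301, 5)), Rational(-1, 5941)) = Mul(Rational(4081, 5), Rational(-1, 5941)) = Rational(-4081, 29705)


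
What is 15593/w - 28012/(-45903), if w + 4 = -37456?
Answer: 333564041/1719526380 ≈ 0.19399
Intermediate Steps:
w = -37460 (w = -4 - 37456 = -37460)
15593/w - 28012/(-45903) = 15593/(-37460) - 28012/(-45903) = 15593*(-1/37460) - 28012*(-1/45903) = -15593/37460 + 28012/45903 = 333564041/1719526380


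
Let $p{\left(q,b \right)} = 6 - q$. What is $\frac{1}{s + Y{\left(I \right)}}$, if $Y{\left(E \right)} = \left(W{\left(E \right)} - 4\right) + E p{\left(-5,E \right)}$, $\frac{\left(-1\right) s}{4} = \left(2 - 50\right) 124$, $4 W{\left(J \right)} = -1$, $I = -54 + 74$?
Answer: $\frac{4}{96095} \approx 4.1625 \cdot 10^{-5}$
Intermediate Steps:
$I = 20$
$W{\left(J \right)} = - \frac{1}{4}$ ($W{\left(J \right)} = \frac{1}{4} \left(-1\right) = - \frac{1}{4}$)
$s = 23808$ ($s = - 4 \left(2 - 50\right) 124 = - 4 \left(\left(-48\right) 124\right) = \left(-4\right) \left(-5952\right) = 23808$)
$Y{\left(E \right)} = - \frac{17}{4} + 11 E$ ($Y{\left(E \right)} = \left(- \frac{1}{4} - 4\right) + E \left(6 - -5\right) = \left(- \frac{1}{4} - 4\right) + E \left(6 + 5\right) = - \frac{17}{4} + E 11 = - \frac{17}{4} + 11 E$)
$\frac{1}{s + Y{\left(I \right)}} = \frac{1}{23808 + \left(- \frac{17}{4} + 11 \cdot 20\right)} = \frac{1}{23808 + \left(- \frac{17}{4} + 220\right)} = \frac{1}{23808 + \frac{863}{4}} = \frac{1}{\frac{96095}{4}} = \frac{4}{96095}$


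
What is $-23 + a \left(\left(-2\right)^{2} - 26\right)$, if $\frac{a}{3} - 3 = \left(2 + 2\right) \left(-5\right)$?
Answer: $1099$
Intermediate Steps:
$a = -51$ ($a = 9 + 3 \left(2 + 2\right) \left(-5\right) = 9 + 3 \cdot 4 \left(-5\right) = 9 + 3 \left(-20\right) = 9 - 60 = -51$)
$-23 + a \left(\left(-2\right)^{2} - 26\right) = -23 - 51 \left(\left(-2\right)^{2} - 26\right) = -23 - 51 \left(4 - 26\right) = -23 - -1122 = -23 + 1122 = 1099$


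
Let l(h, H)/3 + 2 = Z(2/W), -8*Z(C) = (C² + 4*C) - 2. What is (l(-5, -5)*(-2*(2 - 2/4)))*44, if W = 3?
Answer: 847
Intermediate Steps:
Z(C) = ¼ - C/2 - C²/8 (Z(C) = -((C² + 4*C) - 2)/8 = -(-2 + C² + 4*C)/8 = ¼ - C/2 - C²/8)
l(h, H) = -77/12 (l(h, H) = -6 + 3*(¼ - 1/3 - (2/3)²/8) = -6 + 3*(¼ - 1/3 - (2*(⅓))²/8) = -6 + 3*(¼ - ½*⅔ - (⅔)²/8) = -6 + 3*(¼ - ⅓ - ⅛*4/9) = -6 + 3*(¼ - ⅓ - 1/18) = -6 + 3*(-5/36) = -6 - 5/12 = -77/12)
(l(-5, -5)*(-2*(2 - 2/4)))*44 = -(-77)*(2 - 2/4)/6*44 = -(-77)*(2 - 2*¼)/6*44 = -(-77)*(2 - ½)/6*44 = -(-77)*3/(6*2)*44 = -77/12*(-3)*44 = (77/4)*44 = 847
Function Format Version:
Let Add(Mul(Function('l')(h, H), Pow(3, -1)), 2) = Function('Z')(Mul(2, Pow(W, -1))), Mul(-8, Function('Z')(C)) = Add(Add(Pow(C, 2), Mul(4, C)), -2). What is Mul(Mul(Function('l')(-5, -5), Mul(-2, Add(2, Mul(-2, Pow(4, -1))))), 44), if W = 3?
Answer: 847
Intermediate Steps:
Function('Z')(C) = Add(Rational(1, 4), Mul(Rational(-1, 2), C), Mul(Rational(-1, 8), Pow(C, 2))) (Function('Z')(C) = Mul(Rational(-1, 8), Add(Add(Pow(C, 2), Mul(4, C)), -2)) = Mul(Rational(-1, 8), Add(-2, Pow(C, 2), Mul(4, C))) = Add(Rational(1, 4), Mul(Rational(-1, 2), C), Mul(Rational(-1, 8), Pow(C, 2))))
Function('l')(h, H) = Rational(-77, 12) (Function('l')(h, H) = Add(-6, Mul(3, Add(Rational(1, 4), Mul(Rational(-1, 2), Mul(2, Pow(3, -1))), Mul(Rational(-1, 8), Pow(Mul(2, Pow(3, -1)), 2))))) = Add(-6, Mul(3, Add(Rational(1, 4), Mul(Rational(-1, 2), Mul(2, Rational(1, 3))), Mul(Rational(-1, 8), Pow(Mul(2, Rational(1, 3)), 2))))) = Add(-6, Mul(3, Add(Rational(1, 4), Mul(Rational(-1, 2), Rational(2, 3)), Mul(Rational(-1, 8), Pow(Rational(2, 3), 2))))) = Add(-6, Mul(3, Add(Rational(1, 4), Rational(-1, 3), Mul(Rational(-1, 8), Rational(4, 9))))) = Add(-6, Mul(3, Add(Rational(1, 4), Rational(-1, 3), Rational(-1, 18)))) = Add(-6, Mul(3, Rational(-5, 36))) = Add(-6, Rational(-5, 12)) = Rational(-77, 12))
Mul(Mul(Function('l')(-5, -5), Mul(-2, Add(2, Mul(-2, Pow(4, -1))))), 44) = Mul(Mul(Rational(-77, 12), Mul(-2, Add(2, Mul(-2, Pow(4, -1))))), 44) = Mul(Mul(Rational(-77, 12), Mul(-2, Add(2, Mul(-2, Rational(1, 4))))), 44) = Mul(Mul(Rational(-77, 12), Mul(-2, Add(2, Rational(-1, 2)))), 44) = Mul(Mul(Rational(-77, 12), Mul(-2, Rational(3, 2))), 44) = Mul(Mul(Rational(-77, 12), -3), 44) = Mul(Rational(77, 4), 44) = 847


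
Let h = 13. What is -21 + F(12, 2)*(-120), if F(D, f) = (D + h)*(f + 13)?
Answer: -45021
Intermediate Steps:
F(D, f) = (13 + D)*(13 + f) (F(D, f) = (D + 13)*(f + 13) = (13 + D)*(13 + f))
-21 + F(12, 2)*(-120) = -21 + (169 + 13*12 + 13*2 + 12*2)*(-120) = -21 + (169 + 156 + 26 + 24)*(-120) = -21 + 375*(-120) = -21 - 45000 = -45021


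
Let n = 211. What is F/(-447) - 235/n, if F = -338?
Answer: -33727/94317 ≈ -0.35759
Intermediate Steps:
F/(-447) - 235/n = -338/(-447) - 235/211 = -338*(-1/447) - 235*1/211 = 338/447 - 235/211 = -33727/94317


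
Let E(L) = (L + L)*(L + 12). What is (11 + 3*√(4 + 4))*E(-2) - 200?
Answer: -640 - 240*√2 ≈ -979.41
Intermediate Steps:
E(L) = 2*L*(12 + L) (E(L) = (2*L)*(12 + L) = 2*L*(12 + L))
(11 + 3*√(4 + 4))*E(-2) - 200 = (11 + 3*√(4 + 4))*(2*(-2)*(12 - 2)) - 200 = (11 + 3*√8)*(2*(-2)*10) - 200 = (11 + 3*(2*√2))*(-40) - 200 = (11 + 6*√2)*(-40) - 200 = (-440 - 240*√2) - 200 = -640 - 240*√2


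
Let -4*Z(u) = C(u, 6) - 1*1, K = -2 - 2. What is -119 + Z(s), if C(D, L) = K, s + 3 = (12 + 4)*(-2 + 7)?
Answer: -471/4 ≈ -117.75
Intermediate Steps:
s = 77 (s = -3 + (12 + 4)*(-2 + 7) = -3 + 16*5 = -3 + 80 = 77)
K = -4
C(D, L) = -4
Z(u) = 5/4 (Z(u) = -(-4 - 1*1)/4 = -(-4 - 1)/4 = -1/4*(-5) = 5/4)
-119 + Z(s) = -119 + 5/4 = -471/4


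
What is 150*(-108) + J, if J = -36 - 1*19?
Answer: -16255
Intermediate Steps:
J = -55 (J = -36 - 19 = -55)
150*(-108) + J = 150*(-108) - 55 = -16200 - 55 = -16255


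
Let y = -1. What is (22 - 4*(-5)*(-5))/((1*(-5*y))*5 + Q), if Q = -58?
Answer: 26/11 ≈ 2.3636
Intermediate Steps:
(22 - 4*(-5)*(-5))/((1*(-5*y))*5 + Q) = (22 - 4*(-5)*(-5))/((1*(-5*(-1)))*5 - 58) = (22 + 20*(-5))/((1*5)*5 - 58) = (22 - 100)/(5*5 - 58) = -78/(25 - 58) = -78/(-33) = -78*(-1/33) = 26/11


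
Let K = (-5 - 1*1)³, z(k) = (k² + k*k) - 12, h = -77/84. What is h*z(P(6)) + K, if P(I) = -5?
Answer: -1505/6 ≈ -250.83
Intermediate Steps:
h = -11/12 (h = -77*1/84 = -11/12 ≈ -0.91667)
z(k) = -12 + 2*k² (z(k) = (k² + k²) - 12 = 2*k² - 12 = -12 + 2*k²)
K = -216 (K = (-5 - 1)³ = (-6)³ = -216)
h*z(P(6)) + K = -11*(-12 + 2*(-5)²)/12 - 216 = -11*(-12 + 2*25)/12 - 216 = -11*(-12 + 50)/12 - 216 = -11/12*38 - 216 = -209/6 - 216 = -1505/6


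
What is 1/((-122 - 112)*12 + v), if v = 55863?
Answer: 1/53055 ≈ 1.8848e-5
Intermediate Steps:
1/((-122 - 112)*12 + v) = 1/((-122 - 112)*12 + 55863) = 1/(-234*12 + 55863) = 1/(-2808 + 55863) = 1/53055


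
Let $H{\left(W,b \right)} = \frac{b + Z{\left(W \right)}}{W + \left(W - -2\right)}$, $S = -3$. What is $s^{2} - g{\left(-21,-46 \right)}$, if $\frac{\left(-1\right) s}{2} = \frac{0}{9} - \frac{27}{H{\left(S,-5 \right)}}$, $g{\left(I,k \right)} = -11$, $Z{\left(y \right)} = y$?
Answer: $740$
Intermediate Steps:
$H{\left(W,b \right)} = \frac{W + b}{2 + 2 W}$ ($H{\left(W,b \right)} = \frac{b + W}{W + \left(W - -2\right)} = \frac{W + b}{W + \left(W + 2\right)} = \frac{W + b}{W + \left(2 + W\right)} = \frac{W + b}{2 + 2 W}$)
$s = 27$ ($s = - 2 \left(\frac{0}{9} - \frac{27}{\frac{1}{2} \frac{1}{1 - 3} \left(-3 - 5\right)}\right) = - 2 \left(0 \cdot \frac{1}{9} - \frac{27}{\frac{1}{2} \frac{1}{-2} \left(-8\right)}\right) = - 2 \left(0 - \frac{27}{\frac{1}{2} \left(- \frac{1}{2}\right) \left(-8\right)}\right) = - 2 \left(0 - \frac{27}{2}\right) = \left(-2\right) \left(- \frac{27}{2}\right) = 27$)
$s^{2} - g{\left(-21,-46 \right)} = 27^{2} - -11 = 729 + 11 = 740$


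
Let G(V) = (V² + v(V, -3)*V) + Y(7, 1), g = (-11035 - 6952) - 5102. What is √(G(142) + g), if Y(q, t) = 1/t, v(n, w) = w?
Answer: 5*I*√134 ≈ 57.879*I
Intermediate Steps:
g = -23089 (g = -17987 - 5102 = -23089)
G(V) = 1 + V² - 3*V (G(V) = (V² - 3*V) + 1/1 = (V² - 3*V) + 1 = 1 + V² - 3*V)
√(G(142) + g) = √((1 + 142² - 3*142) - 23089) = √((1 + 20164 - 426) - 23089) = √(19739 - 23089) = √(-3350) = 5*I*√134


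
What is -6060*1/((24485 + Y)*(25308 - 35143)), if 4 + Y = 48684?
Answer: 1212/143915555 ≈ 8.4216e-6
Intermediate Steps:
Y = 48680 (Y = -4 + 48684 = 48680)
-6060*1/((24485 + Y)*(25308 - 35143)) = -6060*1/((24485 + 48680)*(25308 - 35143)) = -6060/(73165*(-9835)) = -6060/(-719577775) = -6060*(-1/719577775) = 1212/143915555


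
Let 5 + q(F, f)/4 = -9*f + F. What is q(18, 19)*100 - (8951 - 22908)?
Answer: -49243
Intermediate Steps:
q(F, f) = -20 - 36*f + 4*F (q(F, f) = -20 + 4*(-9*f + F) = -20 + 4*(F - 9*f) = -20 + (-36*f + 4*F) = -20 - 36*f + 4*F)
q(18, 19)*100 - (8951 - 22908) = (-20 - 36*19 + 4*18)*100 - (8951 - 22908) = (-20 - 684 + 72)*100 - 1*(-13957) = -632*100 + 13957 = -63200 + 13957 = -49243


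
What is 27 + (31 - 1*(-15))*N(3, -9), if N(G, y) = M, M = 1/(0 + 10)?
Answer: 158/5 ≈ 31.600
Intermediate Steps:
M = ⅒ (M = 1/10 = ⅒ ≈ 0.10000)
N(G, y) = ⅒
27 + (31 - 1*(-15))*N(3, -9) = 27 + (31 - 1*(-15))*(⅒) = 27 + (31 + 15)*(⅒) = 27 + 46*(⅒) = 27 + 23/5 = 158/5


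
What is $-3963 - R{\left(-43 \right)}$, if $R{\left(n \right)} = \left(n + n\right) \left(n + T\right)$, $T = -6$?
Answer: $-8177$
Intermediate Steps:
$R{\left(n \right)} = 2 n \left(-6 + n\right)$ ($R{\left(n \right)} = \left(n + n\right) \left(n - 6\right) = 2 n \left(-6 + n\right)$)
$-3963 - R{\left(-43 \right)} = -3963 - 2 \left(-43\right) \left(-6 - 43\right) = -3963 - 2 \left(-43\right) \left(-49\right) = -3963 - 4214 = -8177$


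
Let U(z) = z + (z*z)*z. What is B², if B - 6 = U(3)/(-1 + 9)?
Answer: 1521/16 ≈ 95.063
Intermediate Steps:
U(z) = z + z³ (U(z) = z + z²*z = z + z³)
B = 39/4 (B = 6 + (3 + 3³)/(-1 + 9) = 6 + (3 + 27)/8 = 6 + (⅛)*30 = 6 + 15/4 = 39/4 ≈ 9.7500)
B² = (39/4)² = 1521/16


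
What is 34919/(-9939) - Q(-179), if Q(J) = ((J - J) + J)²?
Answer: -318490418/9939 ≈ -32045.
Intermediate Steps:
Q(J) = J² (Q(J) = (0 + J)² = J²)
34919/(-9939) - Q(-179) = 34919/(-9939) - 1*(-179)² = 34919*(-1/9939) - 1*32041 = -34919/9939 - 32041 = -318490418/9939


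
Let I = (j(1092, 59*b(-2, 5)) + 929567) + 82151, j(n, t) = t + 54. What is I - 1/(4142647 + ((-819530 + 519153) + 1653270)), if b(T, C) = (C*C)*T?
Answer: 5544021653879/5495540 ≈ 1.0088e+6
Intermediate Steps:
b(T, C) = T*C**2 (b(T, C) = C**2*T = T*C**2)
j(n, t) = 54 + t
I = 1008822 (I = ((54 + 59*(-2*5**2)) + 929567) + 82151 = ((54 + 59*(-2*25)) + 929567) + 82151 = ((54 + 59*(-50)) + 929567) + 82151 = ((54 - 2950) + 929567) + 82151 = (-2896 + 929567) + 82151 = 926671 + 82151 = 1008822)
I - 1/(4142647 + ((-819530 + 519153) + 1653270)) = 1008822 - 1/(4142647 + ((-819530 + 519153) + 1653270)) = 1008822 - 1/(4142647 + (-300377 + 1653270)) = 1008822 - 1/(4142647 + 1352893) = 1008822 - 1/5495540 = 5544021653879/5495540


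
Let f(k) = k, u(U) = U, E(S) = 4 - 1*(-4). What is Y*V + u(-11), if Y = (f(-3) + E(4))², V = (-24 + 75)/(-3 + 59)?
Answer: 659/56 ≈ 11.768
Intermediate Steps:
E(S) = 8 (E(S) = 4 + 4 = 8)
V = 51/56 ≈ 0.91071
Y = 25 (Y = (-3 + 8)² = 5² = 25)
Y*V + u(-11) = 25*(51/56) - 11 = 1275/56 - 11 = 659/56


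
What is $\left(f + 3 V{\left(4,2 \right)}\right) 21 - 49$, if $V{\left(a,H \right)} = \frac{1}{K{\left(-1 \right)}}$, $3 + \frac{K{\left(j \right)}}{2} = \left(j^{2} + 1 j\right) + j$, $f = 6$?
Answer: $\frac{553}{8} \approx 69.125$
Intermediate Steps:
$K{\left(j \right)} = -6 + 2 j^{2} + 4 j$ ($K{\left(j \right)} = -6 + 2 \left(\left(j^{2} + 1 j\right) + j\right) = -6 + 2 \left(\left(j^{2} + j\right) + j\right) = -6 + 2 \left(\left(j + j^{2}\right) + j\right) = -6 + 2 \left(j^{2} + 2 j\right) = -6 + \left(2 j^{2} + 4 j\right) = -6 + 2 j^{2} + 4 j$)
$V{\left(a,H \right)} = - \frac{1}{8}$ ($V{\left(a,H \right)} = \frac{1}{-6 + 2 \left(-1\right)^{2} + 4 \left(-1\right)} = \frac{1}{-6 + 2 \cdot 1 - 4} = \frac{1}{-6 + 2 - 4} = \frac{1}{-8} = - \frac{1}{8}$)
$\left(f + 3 V{\left(4,2 \right)}\right) 21 - 49 = \left(6 + 3 \left(- \frac{1}{8}\right)\right) 21 - 49 = \left(6 - \frac{3}{8}\right) 21 - 49 = \frac{45}{8} \cdot 21 - 49 = \frac{945}{8} - 49 = \frac{553}{8}$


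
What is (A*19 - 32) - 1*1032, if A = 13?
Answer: -817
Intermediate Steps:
(A*19 - 32) - 1*1032 = (13*19 - 32) - 1*1032 = (247 - 32) - 1032 = 215 - 1032 = -817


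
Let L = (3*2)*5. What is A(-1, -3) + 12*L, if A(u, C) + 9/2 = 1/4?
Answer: 1423/4 ≈ 355.75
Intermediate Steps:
A(u, C) = -17/4 (A(u, C) = -9/2 + 1/4 = -9/2 + ¼ = -17/4)
L = 30 (L = 6*5 = 30)
A(-1, -3) + 12*L = -17/4 + 12*30 = -17/4 + 360 = 1423/4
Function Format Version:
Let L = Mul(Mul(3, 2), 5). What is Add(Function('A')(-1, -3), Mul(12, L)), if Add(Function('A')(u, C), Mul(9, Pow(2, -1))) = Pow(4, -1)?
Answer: Rational(1423, 4) ≈ 355.75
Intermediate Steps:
Function('A')(u, C) = Rational(-17, 4) (Function('A')(u, C) = Add(Rational(-9, 2), Pow(4, -1)) = Add(Rational(-9, 2), Rational(1, 4)) = Rational(-17, 4))
L = 30 (L = Mul(6, 5) = 30)
Add(Function('A')(-1, -3), Mul(12, L)) = Add(Rational(-17, 4), Mul(12, 30)) = Add(Rational(-17, 4), 360) = Rational(1423, 4)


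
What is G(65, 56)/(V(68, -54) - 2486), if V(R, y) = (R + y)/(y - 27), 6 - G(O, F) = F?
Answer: 405/20138 ≈ 0.020111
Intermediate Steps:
G(O, F) = 6 - F
V(R, y) = (R + y)/(-27 + y)
G(65, 56)/(V(68, -54) - 2486) = (6 - 1*56)/((68 - 54)/(-27 - 54) - 2486) = (6 - 56)/(14/(-81) - 2486) = -50/(-1/81*14 - 2486) = -50/(-14/81 - 2486) = -50/(-201380/81) = -50*(-81/201380) = 405/20138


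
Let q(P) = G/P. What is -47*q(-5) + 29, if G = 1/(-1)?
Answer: 98/5 ≈ 19.600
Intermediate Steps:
G = -1 (G = 1*(-1) = -1)
q(P) = -1/P
-47*q(-5) + 29 = -(-47)/(-5) + 29 = -(-47)*(-1)/5 + 29 = -47*⅕ + 29 = -47/5 + 29 = 98/5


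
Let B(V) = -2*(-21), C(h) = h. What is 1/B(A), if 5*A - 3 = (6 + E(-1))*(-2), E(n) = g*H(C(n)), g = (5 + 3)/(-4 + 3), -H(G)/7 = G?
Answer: 1/42 ≈ 0.023810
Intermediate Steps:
H(G) = -7*G
g = -8 (g = 8/(-1) = 8*(-1) = -8)
E(n) = 56*n (E(n) = -(-56)*n = 56*n)
A = 103/5 (A = 3/5 + ((6 + 56*(-1))*(-2))/5 = 3/5 + ((6 - 56)*(-2))/5 = 3/5 + (-50*(-2))/5 = 3/5 + (1/5)*100 = 3/5 + 20 = 103/5 ≈ 20.600)
B(V) = 42
1/B(A) = 1/42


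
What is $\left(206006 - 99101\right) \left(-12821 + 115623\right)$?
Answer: $10990047810$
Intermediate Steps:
$\left(206006 - 99101\right) \left(-12821 + 115623\right) = \left(206006 - 99101\right) 102802 = 106905 \cdot 102802 = 10990047810$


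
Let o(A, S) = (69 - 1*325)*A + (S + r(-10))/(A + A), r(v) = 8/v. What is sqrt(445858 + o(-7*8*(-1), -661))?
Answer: sqrt(8457715385)/140 ≈ 656.90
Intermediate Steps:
o(A, S) = -256*A + (-4/5 + S)/(2*A) (o(A, S) = (69 - 1*325)*A + (S + 8/(-10))/(A + A) = (69 - 325)*A + (S + 8*(-1/10))/((2*A)) = -256*A + (S - 4/5)*(1/(2*A)) = -256*A + (-4/5 + S)*(1/(2*A)) = -256*A + (-4/5 + S)/(2*A))
sqrt(445858 + o(-7*8*(-1), -661)) = sqrt(445858 + (-4 - 2560*(-7*8*(-1))**2 + 5*(-661))/(10*((-7*8*(-1))))) = sqrt(445858 + (-4 - 2560*(-56*(-1))**2 - 3305)/(10*((-56*(-1))))) = sqrt(445858 + (1/10)*(-4 - 2560*56**2 - 3305)/56) = sqrt(445858 + (1/10)*(1/56)*(-4 - 2560*3136 - 3305)) = sqrt(445858 + (1/10)*(1/56)*(-4 - 8028160 - 3305)) = sqrt(445858 + (1/10)*(1/56)*(-8031469)) = sqrt(445858 - 8031469/560) = sqrt(241649011/560) = sqrt(8457715385)/140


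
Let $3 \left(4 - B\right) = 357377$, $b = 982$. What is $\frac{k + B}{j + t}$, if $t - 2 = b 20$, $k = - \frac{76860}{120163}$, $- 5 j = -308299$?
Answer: $- \frac{214711405375}{146542022901} \approx -1.4652$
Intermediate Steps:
$j = \frac{308299}{5}$ ($j = \left(- \frac{1}{5}\right) \left(-308299\right) = \frac{308299}{5} \approx 61660.0$)
$k = - \frac{76860}{120163}$ ($k = \left(-76860\right) \frac{1}{120163} = - \frac{76860}{120163} \approx -0.63963$)
$B = - \frac{357365}{3}$ ($B = 4 - \frac{357377}{3} = - \frac{357365}{3} \approx -1.1912 \cdot 10^{5}$)
$t = 19642$ ($t = 2 + 982 \cdot 20 = 2 + 19640 = 19642$)
$\frac{k + B}{j + t} = \frac{- \frac{76860}{120163} - \frac{357365}{3}}{\frac{308299}{5} + 19642} = - \frac{42942281075}{360489 \cdot \frac{406509}{5}} = \left(- \frac{42942281075}{360489}\right) \frac{5}{406509} = - \frac{214711405375}{146542022901}$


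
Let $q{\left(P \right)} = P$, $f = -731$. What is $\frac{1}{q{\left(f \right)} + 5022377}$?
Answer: $\frac{1}{5021646} \approx 1.9914 \cdot 10^{-7}$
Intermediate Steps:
$\frac{1}{q{\left(f \right)} + 5022377} = \frac{1}{-731 + 5022377} = \frac{1}{5021646}$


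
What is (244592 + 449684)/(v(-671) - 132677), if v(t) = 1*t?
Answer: -173569/33337 ≈ -5.2065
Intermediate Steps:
v(t) = t
(244592 + 449684)/(v(-671) - 132677) = (244592 + 449684)/(-671 - 132677) = 694276/(-133348) = 694276*(-1/133348) = -173569/33337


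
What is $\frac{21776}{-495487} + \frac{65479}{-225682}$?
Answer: $- \frac{37358444505}{111822497134} \approx -0.33409$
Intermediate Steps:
$\frac{21776}{-495487} + \frac{65479}{-225682} = 21776 \left(- \frac{1}{495487}\right) + 65479 \left(- \frac{1}{225682}\right) = - \frac{21776}{495487} - \frac{65479}{225682} = - \frac{37358444505}{111822497134}$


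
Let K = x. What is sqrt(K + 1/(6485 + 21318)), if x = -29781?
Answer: I*sqrt(23020915751026)/27803 ≈ 172.57*I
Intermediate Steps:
K = -29781
sqrt(K + 1/(6485 + 21318)) = sqrt(-29781 + 1/(6485 + 21318)) = sqrt(-29781 + 1/27803) = sqrt(-828001142/27803) = I*sqrt(23020915751026)/27803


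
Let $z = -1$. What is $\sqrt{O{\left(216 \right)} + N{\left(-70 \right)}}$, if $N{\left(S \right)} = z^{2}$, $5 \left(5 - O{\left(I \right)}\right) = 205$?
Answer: $i \sqrt{35} \approx 5.9161 i$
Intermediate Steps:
$O{\left(I \right)} = -36$ ($O{\left(I \right)} = 5 - 41 = -36$)
$N{\left(S \right)} = 1$ ($N{\left(S \right)} = \left(-1\right)^{2} = 1$)
$\sqrt{O{\left(216 \right)} + N{\left(-70 \right)}} = \sqrt{-36 + 1} = \sqrt{-35} = i \sqrt{35}$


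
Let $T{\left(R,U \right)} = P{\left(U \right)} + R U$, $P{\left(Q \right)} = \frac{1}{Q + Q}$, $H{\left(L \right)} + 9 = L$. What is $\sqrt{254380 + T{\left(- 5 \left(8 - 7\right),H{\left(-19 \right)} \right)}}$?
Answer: $\frac{\sqrt{199543666}}{28} \approx 504.5$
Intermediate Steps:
$H{\left(L \right)} = -9 + L$
$P{\left(Q \right)} = \frac{1}{2 Q}$
$T{\left(R,U \right)} = \frac{1}{2 U} + R U$
$\sqrt{254380 + T{\left(- 5 \left(8 - 7\right),H{\left(-19 \right)} \right)}} = \sqrt{254380 + \left(\frac{1}{2 \left(-9 - 19\right)} + - 5 \left(8 - 7\right) \left(-9 - 19\right)\right)} = \sqrt{254380 + \left(\frac{1}{2 \left(-28\right)} + \left(-5\right) 1 \left(-28\right)\right)} = \sqrt{254380 + \left(\frac{1}{2} \left(- \frac{1}{28}\right) - -140\right)} = \sqrt{254380 + \left(- \frac{1}{56} + 140\right)} = \sqrt{254380 + \frac{7839}{56}} = \sqrt{\frac{14253119}{56}} = \frac{\sqrt{199543666}}{28}$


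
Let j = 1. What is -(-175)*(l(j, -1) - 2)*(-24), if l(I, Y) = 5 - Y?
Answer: -16800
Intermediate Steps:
-(-175)*(l(j, -1) - 2)*(-24) = -(-175)*((5 - 1*(-1)) - 2)*(-24) = -(-175)*((5 + 1) - 2)*(-24) = -(-175)*(6 - 2)*(-24) = -(-175)*4*(-24) = -35*(-20)*(-24) = 700*(-24) = -16800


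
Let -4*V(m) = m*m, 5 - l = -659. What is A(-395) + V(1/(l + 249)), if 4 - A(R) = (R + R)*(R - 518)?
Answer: -2404899913417/3334276 ≈ -7.2127e+5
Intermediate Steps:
l = 664 (l = 5 - 1*(-659) = 5 + 659 = 664)
V(m) = -m**2/4 (V(m) = -m*m/4 = -m**2/4)
A(R) = 4 - 2*R*(-518 + R) (A(R) = 4 - (R + R)*(R - 518) = 4 - 2*R*(-518 + R))
A(-395) + V(1/(l + 249)) = (4 - 2*(-395)**2 + 1036*(-395)) - 1/(4*(664 + 249)**2) = (4 - 2*156025 - 409220) - (1/913)**2/4 = (4 - 312050 - 409220) - (1/913)**2/4 = -721266 - 1/4*1/833569 = -721266 - 1/3334276 = -2404899913417/3334276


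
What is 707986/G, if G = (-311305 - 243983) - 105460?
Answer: -353993/330374 ≈ -1.0715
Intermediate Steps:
G = -660748 (G = -555288 - 105460 = -660748)
707986/G = 707986/(-660748) = 707986*(-1/660748) = -353993/330374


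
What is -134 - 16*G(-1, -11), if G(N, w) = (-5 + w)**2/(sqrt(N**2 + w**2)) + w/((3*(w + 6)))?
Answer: -2186/15 - 2048*sqrt(122)/61 ≈ -516.57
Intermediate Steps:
G(N, w) = w/(18 + 3*w) + (-5 + w)**2/sqrt(N**2 + w**2) (G(N, w) = (-5 + w)**2/sqrt(N**2 + w**2) + w/((3*(6 + w))) = (-5 + w)**2/sqrt(N**2 + w**2) + w/(18 + 3*w) = w/(18 + 3*w) + (-5 + w)**2/sqrt(N**2 + w**2))
-134 - 16*G(-1, -11) = -134 - 16*(6*(-5 - 11)**2 - 11*(-5 - 11)**2 + (1/3)*(-11)*sqrt((-1)**2 + (-11)**2))/((6 - 11)*sqrt((-1)**2 + (-11)**2)) = -134 - 16*(6*(-16)**2 - 11*(-16)**2 + (1/3)*(-11)*sqrt(1 + 121))/((-5)*sqrt(1 + 121)) = -134 - (-16)*(6*256 - 11*256 + (1/3)*(-11)*sqrt(122))/(5*sqrt(122)) = -134 - (-16)*sqrt(122)/122*(1536 - 2816 - 11*sqrt(122)/3)/5 = -134 - (-16)*sqrt(122)/122*(-1280 - 11*sqrt(122)/3)/5 = -134 - (-8)*sqrt(122)*(-1280 - 11*sqrt(122)/3)/305 = -134 + 8*sqrt(122)*(-1280 - 11*sqrt(122)/3)/305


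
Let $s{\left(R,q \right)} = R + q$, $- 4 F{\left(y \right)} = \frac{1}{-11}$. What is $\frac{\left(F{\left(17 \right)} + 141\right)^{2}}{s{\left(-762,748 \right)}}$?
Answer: $- \frac{38502025}{27104} \approx -1420.5$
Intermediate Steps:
$F{\left(y \right)} = \frac{1}{44}$ ($F{\left(y \right)} = - \frac{1}{4 \left(-11\right)} = \left(- \frac{1}{4}\right) \left(- \frac{1}{11}\right) = \frac{1}{44}$)
$\frac{\left(F{\left(17 \right)} + 141\right)^{2}}{s{\left(-762,748 \right)}} = \frac{\left(\frac{1}{44} + 141\right)^{2}}{-762 + 748} = \frac{\left(\frac{6205}{44}\right)^{2}}{-14} = \frac{38502025}{1936} \left(- \frac{1}{14}\right) = - \frac{38502025}{27104}$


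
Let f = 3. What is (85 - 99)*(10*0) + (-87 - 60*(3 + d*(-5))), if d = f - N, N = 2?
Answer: 33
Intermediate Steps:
d = 1 (d = 3 - 1*2 = 3 - 2 = 1)
(85 - 99)*(10*0) + (-87 - 60*(3 + d*(-5))) = (85 - 99)*(10*0) + (-87 - 60*(3 + 1*(-5))) = -14*0 + (-87 - 60*(3 - 5)) = 0 + (-87 - 60*(-2)) = 0 + (-87 + 120) = 0 + 33 = 33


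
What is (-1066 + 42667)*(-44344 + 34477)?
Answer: -410477067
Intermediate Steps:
(-1066 + 42667)*(-44344 + 34477) = 41601*(-9867) = -410477067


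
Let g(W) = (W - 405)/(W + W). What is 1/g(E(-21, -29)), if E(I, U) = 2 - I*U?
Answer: 607/506 ≈ 1.1996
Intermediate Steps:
E(I, U) = 2 - I*U
g(W) = (-405 + W)/(2*W) (g(W) = (-405 + W)/((2*W)) = (-405 + W)*(1/(2*W)) = (-405 + W)/(2*W))
1/g(E(-21, -29)) = 1/((-405 + (2 - 1*(-21)*(-29)))/(2*(2 - 1*(-21)*(-29)))) = 1/((-405 + (2 - 609))/(2*(2 - 609))) = 1/((½)*(-405 - 607)/(-607)) = 1/((½)*(-1/607)*(-1012)) = 1/(506/607) = 607/506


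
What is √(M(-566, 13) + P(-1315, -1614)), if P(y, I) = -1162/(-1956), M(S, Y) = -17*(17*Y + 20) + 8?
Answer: I*√3910494858/978 ≈ 63.941*I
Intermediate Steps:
M(S, Y) = -332 - 289*Y (M(S, Y) = -17*(20 + 17*Y) + 8 = (-340 - 289*Y) + 8 = -332 - 289*Y)
P(y, I) = 581/978 (P(y, I) = -1162*(-1/1956) = 581/978)
√(M(-566, 13) + P(-1315, -1614)) = √((-332 - 289*13) + 581/978) = √((-332 - 3757) + 581/978) = √(-4089 + 581/978) = √(-3998461/978) = I*√3910494858/978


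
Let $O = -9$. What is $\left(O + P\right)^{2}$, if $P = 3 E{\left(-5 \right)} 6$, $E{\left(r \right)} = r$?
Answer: $9801$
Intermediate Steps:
$P = -90$ ($P = 3 \left(-5\right) 6 = \left(-15\right) 6 = -90$)
$\left(O + P\right)^{2} = \left(-9 - 90\right)^{2} = \left(-99\right)^{2} = 9801$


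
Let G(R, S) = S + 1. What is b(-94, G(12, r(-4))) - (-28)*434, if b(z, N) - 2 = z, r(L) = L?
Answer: 12060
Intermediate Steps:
G(R, S) = 1 + S
b(z, N) = 2 + z
b(-94, G(12, r(-4))) - (-28)*434 = (2 - 94) - (-28)*434 = -92 - 1*(-12152) = -92 + 12152 = 12060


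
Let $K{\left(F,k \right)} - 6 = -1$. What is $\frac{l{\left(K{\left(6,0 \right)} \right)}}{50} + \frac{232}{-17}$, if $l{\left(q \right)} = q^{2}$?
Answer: $- \frac{447}{34} \approx -13.147$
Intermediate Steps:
$K{\left(F,k \right)} = 5$ ($K{\left(F,k \right)} = 6 - 1 = 5$)
$\frac{l{\left(K{\left(6,0 \right)} \right)}}{50} + \frac{232}{-17} = \frac{5^{2}}{50} + \frac{232}{-17} = 25 \cdot \frac{1}{50} + 232 \left(- \frac{1}{17}\right) = \frac{1}{2} - \frac{232}{17} = - \frac{447}{34}$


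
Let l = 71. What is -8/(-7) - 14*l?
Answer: -6950/7 ≈ -992.86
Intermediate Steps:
-8/(-7) - 14*l = -8/(-7) - 14*71 = -8*(-1)/7 - 994 = -1*(-8/7) - 994 = 8/7 - 994 = -6950/7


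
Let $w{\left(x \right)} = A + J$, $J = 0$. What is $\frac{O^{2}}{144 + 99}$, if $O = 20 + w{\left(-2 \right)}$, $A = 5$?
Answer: $\frac{625}{243} \approx 2.572$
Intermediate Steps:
$w{\left(x \right)} = 5$ ($w{\left(x \right)} = 5 + 0 = 5$)
$O = 25$ ($O = 20 + 5 = 25$)
$\frac{O^{2}}{144 + 99} = \frac{25^{2}}{144 + 99} = \frac{1}{243} \cdot 625 = \frac{625}{243}$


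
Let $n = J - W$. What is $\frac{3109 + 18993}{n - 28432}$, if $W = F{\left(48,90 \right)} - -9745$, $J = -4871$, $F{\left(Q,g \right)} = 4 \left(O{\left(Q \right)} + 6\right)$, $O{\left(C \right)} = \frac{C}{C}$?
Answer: $- \frac{11051}{21538} \approx -0.51309$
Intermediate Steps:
$O{\left(C \right)} = 1$
$F{\left(Q,g \right)} = 28$ ($F{\left(Q,g \right)} = 4 \left(1 + 6\right) = 4 \cdot 7 = 28$)
$W = 9773$ ($W = 28 - -9745 = 28 + 9745 = 9773$)
$n = -14644$ ($n = -4871 - 9773 = -14644$)
$\frac{3109 + 18993}{n - 28432} = \frac{3109 + 18993}{-14644 - 28432} = \frac{22102}{-43076} = 22102 \left(- \frac{1}{43076}\right) = - \frac{11051}{21538}$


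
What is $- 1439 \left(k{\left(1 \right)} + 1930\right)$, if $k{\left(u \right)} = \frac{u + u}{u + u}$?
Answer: $-2778709$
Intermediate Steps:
$k{\left(u \right)} = 1$ ($k{\left(u \right)} = \frac{2 u}{2 u} = 2 u \frac{1}{2 u} = 1$)
$- 1439 \left(k{\left(1 \right)} + 1930\right) = - 1439 \left(1 + 1930\right) = \left(-1439\right) 1931 = -2778709$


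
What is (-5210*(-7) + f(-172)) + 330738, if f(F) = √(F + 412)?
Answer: 367208 + 4*√15 ≈ 3.6722e+5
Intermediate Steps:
f(F) = √(412 + F)
(-5210*(-7) + f(-172)) + 330738 = (-5210*(-7) + √(412 - 172)) + 330738 = (36470 + √240) + 330738 = (36470 + 4*√15) + 330738 = 367208 + 4*√15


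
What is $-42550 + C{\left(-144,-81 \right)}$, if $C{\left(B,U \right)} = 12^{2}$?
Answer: $-42406$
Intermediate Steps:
$C{\left(B,U \right)} = 144$
$-42550 + C{\left(-144,-81 \right)} = -42550 + 144 = -42406$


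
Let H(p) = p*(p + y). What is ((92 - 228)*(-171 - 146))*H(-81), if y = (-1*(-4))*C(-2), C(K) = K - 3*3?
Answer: 436509000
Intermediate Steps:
C(K) = -9 + K (C(K) = K - 9 = -9 + K)
y = -44 (y = (-1*(-4))*(-9 - 2) = 4*(-11) = -44)
H(p) = p*(-44 + p) (H(p) = p*(p - 44) = p*(-44 + p))
((92 - 228)*(-171 - 146))*H(-81) = ((92 - 228)*(-171 - 146))*(-81*(-44 - 81)) = (-136*(-317))*(-81*(-125)) = 43112*10125 = 436509000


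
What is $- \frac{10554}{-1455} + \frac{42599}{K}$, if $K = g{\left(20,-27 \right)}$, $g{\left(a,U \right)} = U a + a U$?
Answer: $- \frac{674443}{20952} \approx -32.19$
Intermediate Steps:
$g{\left(a,U \right)} = 2 U a$ ($g{\left(a,U \right)} = U a + U a = 2 U a$)
$K = -1080$ ($K = 2 \left(-27\right) 20 = -1080$)
$- \frac{10554}{-1455} + \frac{42599}{K} = - \frac{10554}{-1455} + \frac{42599}{-1080} = \left(-10554\right) \left(- \frac{1}{1455}\right) + 42599 \left(- \frac{1}{1080}\right) = \frac{3518}{485} - \frac{42599}{1080} = - \frac{674443}{20952}$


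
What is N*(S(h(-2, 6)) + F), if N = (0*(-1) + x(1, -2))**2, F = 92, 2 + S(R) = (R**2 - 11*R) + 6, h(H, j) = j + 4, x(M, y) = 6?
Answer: 3096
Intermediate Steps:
h(H, j) = 4 + j
S(R) = 4 + R**2 - 11*R (S(R) = -2 + ((R**2 - 11*R) + 6) = -2 + (6 + R**2 - 11*R) = 4 + R**2 - 11*R)
N = 36 (N = (0*(-1) + 6)**2 = (0 + 6)**2 = 6**2 = 36)
N*(S(h(-2, 6)) + F) = 36*((4 + (4 + 6)**2 - 11*(4 + 6)) + 92) = 36*((4 + 10**2 - 11*10) + 92) = 36*((4 + 100 - 110) + 92) = 36*(-6 + 92) = 36*86 = 3096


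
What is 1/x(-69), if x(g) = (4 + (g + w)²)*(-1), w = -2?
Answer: -1/5045 ≈ -0.00019822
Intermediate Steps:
x(g) = -4 - (-2 + g)² (x(g) = (4 + (g - 2)²)*(-1) = (4 + (-2 + g)²)*(-1) = -4 - (-2 + g)²)
1/x(-69) = 1/(-4 - (-2 - 69)²) = 1/(-4 - 1*(-71)²) = 1/(-4 - 1*5041) = 1/(-4 - 5041) = 1/(-5045) = -1/5045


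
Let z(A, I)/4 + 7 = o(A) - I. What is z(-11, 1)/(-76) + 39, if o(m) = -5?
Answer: 754/19 ≈ 39.684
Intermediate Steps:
z(A, I) = -48 - 4*I (z(A, I) = -28 + 4*(-5 - I) = -28 + (-20 - 4*I) = -48 - 4*I)
z(-11, 1)/(-76) + 39 = (-48 - 4*1)/(-76) + 39 = (-48 - 4)*(-1/76) + 39 = -52*(-1/76) + 39 = 13/19 + 39 = 754/19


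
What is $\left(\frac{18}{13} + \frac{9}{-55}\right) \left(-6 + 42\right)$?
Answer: $\frac{31428}{715} \approx 43.955$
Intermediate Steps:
$\left(\frac{18}{13} + \frac{9}{-55}\right) \left(-6 + 42\right) = \left(18 \cdot \frac{1}{13} + 9 \left(- \frac{1}{55}\right)\right) 36 = \left(\frac{18}{13} - \frac{9}{55}\right) 36 = \frac{873}{715} \cdot 36 = \frac{31428}{715}$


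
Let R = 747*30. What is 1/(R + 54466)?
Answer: 1/76876 ≈ 1.3008e-5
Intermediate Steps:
R = 22410
1/(R + 54466) = 1/(22410 + 54466) = 1/76876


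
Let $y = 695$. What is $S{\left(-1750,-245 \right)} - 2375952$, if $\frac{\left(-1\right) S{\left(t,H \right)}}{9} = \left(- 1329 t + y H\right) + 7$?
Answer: $-21775290$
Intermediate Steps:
$S{\left(t,H \right)} = -63 - 6255 H + 11961 t$ ($S{\left(t,H \right)} = - 9 \left(\left(- 1329 t + 695 H\right) + 7\right) = - 9 \left(7 - 1329 t + 695 H\right) = -63 - 6255 H + 11961 t$)
$S{\left(-1750,-245 \right)} - 2375952 = \left(-63 - -1532475 + 11961 \left(-1750\right)\right) - 2375952 = \left(-63 + 1532475 - 20931750\right) - 2375952 = -19399338 - 2375952 = -21775290$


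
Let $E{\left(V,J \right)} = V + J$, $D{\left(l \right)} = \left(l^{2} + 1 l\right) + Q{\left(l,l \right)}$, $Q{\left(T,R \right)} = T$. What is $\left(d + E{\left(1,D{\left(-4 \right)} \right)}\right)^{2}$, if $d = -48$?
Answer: $1521$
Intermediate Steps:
$D{\left(l \right)} = l^{2} + 2 l$ ($D{\left(l \right)} = \left(l^{2} + 1 l\right) + l = \left(l^{2} + l\right) + l = \left(l + l^{2}\right) + l = l^{2} + 2 l$)
$E{\left(V,J \right)} = J + V$
$\left(d + E{\left(1,D{\left(-4 \right)} \right)}\right)^{2} = \left(-48 - \left(-1 + 4 \left(2 - 4\right)\right)\right)^{2} = \left(-48 + \left(\left(-4\right) \left(-2\right) + 1\right)\right)^{2} = \left(-48 + \left(8 + 1\right)\right)^{2} = \left(-48 + 9\right)^{2} = \left(-39\right)^{2} = 1521$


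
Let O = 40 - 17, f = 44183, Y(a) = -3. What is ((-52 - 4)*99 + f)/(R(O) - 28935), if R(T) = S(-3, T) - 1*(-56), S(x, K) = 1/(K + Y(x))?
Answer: -772780/577579 ≈ -1.3380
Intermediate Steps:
S(x, K) = 1/(-3 + K) (S(x, K) = 1/(K - 3) = 1/(-3 + K))
O = 23
R(T) = 56 + 1/(-3 + T) (R(T) = 1/(-3 + T) - 1*(-56) = 1/(-3 + T) + 56 = 56 + 1/(-3 + T))
((-52 - 4)*99 + f)/(R(O) - 28935) = ((-52 - 4)*99 + 44183)/((-167 + 56*23)/(-3 + 23) - 28935) = (-56*99 + 44183)/((-167 + 1288)/20 - 28935) = (-5544 + 44183)/((1/20)*1121 - 28935) = 38639/(1121/20 - 28935) = 38639/(-577579/20) = 38639*(-20/577579) = -772780/577579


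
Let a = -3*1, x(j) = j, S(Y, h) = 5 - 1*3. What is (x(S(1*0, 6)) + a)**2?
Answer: 1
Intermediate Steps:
S(Y, h) = 2 (S(Y, h) = 5 - 3 = 2)
a = -3
(x(S(1*0, 6)) + a)**2 = (2 - 3)**2 = (-1)**2 = 1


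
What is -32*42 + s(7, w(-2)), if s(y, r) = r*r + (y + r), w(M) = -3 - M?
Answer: -1337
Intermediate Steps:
s(y, r) = r + y + r² (s(y, r) = r² + (r + y) = r + y + r²)
-32*42 + s(7, w(-2)) = -32*42 + ((-3 - 1*(-2)) + 7 + (-3 - 1*(-2))²) = -1344 + ((-3 + 2) + 7 + (-3 + 2)²) = -1344 + (-1 + 7 + (-1)²) = -1344 + (-1 + 7 + 1) = -1344 + 7 = -1337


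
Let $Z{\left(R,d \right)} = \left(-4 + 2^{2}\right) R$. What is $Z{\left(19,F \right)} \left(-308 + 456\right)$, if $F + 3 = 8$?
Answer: $0$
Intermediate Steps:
$F = 5$ ($F = -3 + 8 = 5$)
$Z{\left(R,d \right)} = 0$ ($Z{\left(R,d \right)} = \left(-4 + 4\right) R = 0 R = 0$)
$Z{\left(19,F \right)} \left(-308 + 456\right) = 0 \left(-308 + 456\right) = 0 \cdot 148 = 0$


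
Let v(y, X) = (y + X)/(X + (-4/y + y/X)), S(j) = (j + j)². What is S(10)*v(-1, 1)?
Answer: 0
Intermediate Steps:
S(j) = 4*j² (S(j) = (2*j)² = 4*j²)
v(y, X) = (X + y)/(X - 4/y + y/X)
S(10)*v(-1, 1) = (4*10²)*(1*(-1)*(1 - 1)/((-1)² - 4*1 - 1*1²)) = (4*100)*(1*(-1)*0/(1 - 4 - 1*1)) = 400*(1*(-1)*0/(1 - 4 - 1)) = 400*(1*(-1)*0/(-4)) = 400*(1*(-1)*(-¼)*0) = 400*0 = 0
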